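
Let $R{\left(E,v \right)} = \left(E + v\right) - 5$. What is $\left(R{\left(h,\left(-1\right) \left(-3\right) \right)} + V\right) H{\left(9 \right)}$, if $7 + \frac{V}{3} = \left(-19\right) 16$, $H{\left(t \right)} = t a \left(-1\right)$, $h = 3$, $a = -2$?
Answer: $-16776$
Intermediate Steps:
$H{\left(t \right)} = 2 t$ ($H{\left(t \right)} = t \left(-2\right) \left(-1\right) = - 2 t \left(-1\right) = 2 t$)
$V = -933$ ($V = -21 + 3 \left(\left(-19\right) 16\right) = -21 + 3 \left(-304\right) = -21 - 912 = -933$)
$R{\left(E,v \right)} = -5 + E + v$
$\left(R{\left(h,\left(-1\right) \left(-3\right) \right)} + V\right) H{\left(9 \right)} = \left(\left(-5 + 3 - -3\right) - 933\right) 2 \cdot 9 = \left(\left(-5 + 3 + 3\right) - 933\right) 18 = \left(1 - 933\right) 18 = \left(-932\right) 18 = -16776$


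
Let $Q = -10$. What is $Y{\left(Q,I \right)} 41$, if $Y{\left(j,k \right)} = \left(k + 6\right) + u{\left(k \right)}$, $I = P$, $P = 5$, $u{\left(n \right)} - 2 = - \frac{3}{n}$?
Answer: $\frac{2542}{5} \approx 508.4$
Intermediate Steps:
$u{\left(n \right)} = 2 - \frac{3}{n}$
$I = 5$
$Y{\left(j,k \right)} = 8 + k - \frac{3}{k}$ ($Y{\left(j,k \right)} = \left(k + 6\right) + \left(2 - \frac{3}{k}\right) = \left(6 + k\right) + \left(2 - \frac{3}{k}\right) = 8 + k - \frac{3}{k}$)
$Y{\left(Q,I \right)} 41 = \left(8 + 5 - \frac{3}{5}\right) 41 = \frac{62}{5} \cdot 41 = \frac{2542}{5}$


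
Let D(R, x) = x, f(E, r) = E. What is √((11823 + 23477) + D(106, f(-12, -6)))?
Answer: 2*√8822 ≈ 187.85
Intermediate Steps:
√((11823 + 23477) + D(106, f(-12, -6))) = √((11823 + 23477) - 12) = √(35300 - 12) = √35288 = 2*√8822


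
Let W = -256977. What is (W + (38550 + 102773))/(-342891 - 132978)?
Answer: 115654/475869 ≈ 0.24304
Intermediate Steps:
(W + (38550 + 102773))/(-342891 - 132978) = (-256977 + (38550 + 102773))/(-342891 - 132978) = (-256977 + 141323)/(-475869) = -115654*(-1/475869) = 115654/475869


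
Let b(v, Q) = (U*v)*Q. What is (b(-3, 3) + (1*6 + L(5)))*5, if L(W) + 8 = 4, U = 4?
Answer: -170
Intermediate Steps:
L(W) = -4 (L(W) = -8 + 4 = -4)
b(v, Q) = 4*Q*v (b(v, Q) = (4*v)*Q = 4*Q*v)
(b(-3, 3) + (1*6 + L(5)))*5 = (4*3*(-3) + (1*6 - 4))*5 = (-36 + (6 - 4))*5 = (-36 + 2)*5 = -34*5 = -170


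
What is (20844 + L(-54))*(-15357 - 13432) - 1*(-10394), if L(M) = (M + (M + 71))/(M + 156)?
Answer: -61205822051/102 ≈ -6.0006e+8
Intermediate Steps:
L(M) = (71 + 2*M)/(156 + M) (L(M) = (M + (71 + M))/(156 + M) = (71 + 2*M)/(156 + M))
(20844 + L(-54))*(-15357 - 13432) - 1*(-10394) = (20844 + (71 + 2*(-54))/(156 - 54))*(-15357 - 13432) - 1*(-10394) = (20844 + (71 - 108)/102)*(-28789) + 10394 = (20844 + (1/102)*(-37))*(-28789) + 10394 = (20844 - 37/102)*(-28789) + 10394 = (2126051/102)*(-28789) + 10394 = -61206882239/102 + 10394 = -61205822051/102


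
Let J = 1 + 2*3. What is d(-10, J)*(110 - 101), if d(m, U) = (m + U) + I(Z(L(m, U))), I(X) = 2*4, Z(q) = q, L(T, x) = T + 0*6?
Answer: 45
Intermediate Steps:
L(T, x) = T (L(T, x) = T + 0 = T)
I(X) = 8
J = 7 (J = 1 + 6 = 7)
d(m, U) = 8 + U + m (d(m, U) = (m + U) + 8 = (U + m) + 8 = 8 + U + m)
d(-10, J)*(110 - 101) = (8 + 7 - 10)*(110 - 101) = 5*9 = 45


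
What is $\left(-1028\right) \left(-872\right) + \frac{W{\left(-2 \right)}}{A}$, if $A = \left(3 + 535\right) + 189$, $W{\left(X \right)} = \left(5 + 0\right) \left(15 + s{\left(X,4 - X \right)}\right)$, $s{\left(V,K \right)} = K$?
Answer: $\frac{651694537}{727} \approx 8.9642 \cdot 10^{5}$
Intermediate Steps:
$W{\left(X \right)} = 95 - 5 X$ ($W{\left(X \right)} = \left(5 + 0\right) \left(15 - \left(-4 + X\right)\right) = 5 \left(19 - X\right) = 95 - 5 X$)
$A = 727$ ($A = 538 + 189 = 727$)
$\left(-1028\right) \left(-872\right) + \frac{W{\left(-2 \right)}}{A} = \left(-1028\right) \left(-872\right) + \frac{95 - -10}{727} = 896416 + \left(95 + 10\right) \frac{1}{727} = 896416 + 105 \cdot \frac{1}{727} = 896416 + \frac{105}{727} = \frac{651694537}{727}$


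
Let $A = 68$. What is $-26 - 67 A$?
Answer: $-4582$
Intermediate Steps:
$-26 - 67 A = -26 - 4556 = -4582$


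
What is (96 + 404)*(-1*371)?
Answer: -185500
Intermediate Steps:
(96 + 404)*(-1*371) = 500*(-371) = -185500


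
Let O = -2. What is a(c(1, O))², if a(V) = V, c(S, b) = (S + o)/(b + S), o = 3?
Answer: 16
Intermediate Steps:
c(S, b) = (3 + S)/(S + b) (c(S, b) = (S + 3)/(b + S) = (3 + S)/(S + b))
a(c(1, O))² = ((3 + 1)/(1 - 2))² = (4/(-1))² = (-1*4)² = (-4)² = 16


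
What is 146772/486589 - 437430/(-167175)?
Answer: 15825682358/5423034405 ≈ 2.9182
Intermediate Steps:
146772/486589 - 437430/(-167175) = 146772*(1/486589) - 437430*(-1/167175) = 146772/486589 + 29162/11145 = 15825682358/5423034405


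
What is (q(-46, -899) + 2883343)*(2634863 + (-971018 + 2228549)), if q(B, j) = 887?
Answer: 11226559546620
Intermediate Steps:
(q(-46, -899) + 2883343)*(2634863 + (-971018 + 2228549)) = (887 + 2883343)*(2634863 + (-971018 + 2228549)) = 2884230*(2634863 + 1257531) = 2884230*3892394 = 11226559546620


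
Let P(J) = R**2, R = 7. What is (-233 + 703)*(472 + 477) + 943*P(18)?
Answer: 492237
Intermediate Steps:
P(J) = 49 (P(J) = 7**2 = 49)
(-233 + 703)*(472 + 477) + 943*P(18) = (-233 + 703)*(472 + 477) + 943*49 = 470*949 + 46207 = 446030 + 46207 = 492237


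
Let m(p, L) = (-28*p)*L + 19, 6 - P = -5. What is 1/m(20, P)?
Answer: -1/6141 ≈ -0.00016284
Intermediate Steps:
P = 11 (P = 6 - 1*(-5) = 6 + 5 = 11)
m(p, L) = 19 - 28*L*p (m(p, L) = -28*L*p + 19 = 19 - 28*L*p)
1/m(20, P) = 1/(19 - 28*11*20) = 1/(19 - 6160) = 1/(-6141) = -1/6141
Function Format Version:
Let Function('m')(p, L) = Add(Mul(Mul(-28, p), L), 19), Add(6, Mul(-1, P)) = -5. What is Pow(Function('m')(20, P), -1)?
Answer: Rational(-1, 6141) ≈ -0.00016284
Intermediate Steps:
P = 11 (P = Add(6, Mul(-1, -5)) = Add(6, 5) = 11)
Function('m')(p, L) = Add(19, Mul(-28, L, p)) (Function('m')(p, L) = Add(Mul(-28, L, p), 19) = Add(19, Mul(-28, L, p)))
Pow(Function('m')(20, P), -1) = Pow(Add(19, Mul(-28, 11, 20)), -1) = Pow(Add(19, -6160), -1) = Pow(-6141, -1) = Rational(-1, 6141)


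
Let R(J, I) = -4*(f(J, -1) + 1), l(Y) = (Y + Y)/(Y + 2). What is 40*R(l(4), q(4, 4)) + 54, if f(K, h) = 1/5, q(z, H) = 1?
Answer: -138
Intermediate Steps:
f(K, h) = ⅕
l(Y) = 2*Y/(2 + Y) (l(Y) = (2*Y)/(2 + Y) = 2*Y/(2 + Y))
R(J, I) = -24/5 (R(J, I) = -4*(⅕ + 1) = -4*6/5 = -24/5)
40*R(l(4), q(4, 4)) + 54 = 40*(-24/5) + 54 = -192 + 54 = -138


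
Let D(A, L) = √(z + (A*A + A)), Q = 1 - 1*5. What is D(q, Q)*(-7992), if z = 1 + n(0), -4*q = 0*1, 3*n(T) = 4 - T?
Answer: -2664*√21 ≈ -12208.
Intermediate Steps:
n(T) = 4/3 - T/3 (n(T) = (4 - T)/3 = 4/3 - T/3)
Q = -4 (Q = 1 - 5 = -4)
q = 0 (q = -0 = -¼*0 = 0)
z = 7/3 (z = 1 + (4/3 - ⅓*0) = 1 + (4/3 + 0) = 1 + 4/3 = 7/3 ≈ 2.3333)
D(A, L) = √(7/3 + A + A²) (D(A, L) = √(7/3 + (A*A + A)) = √(7/3 + (A² + A)) = √(7/3 + (A + A²)) = √(7/3 + A + A²))
D(q, Q)*(-7992) = (√(21 + 9*0 + 9*0²)/3)*(-7992) = (√(21 + 0 + 9*0)/3)*(-7992) = (√(21 + 0 + 0)/3)*(-7992) = (√21/3)*(-7992) = -2664*√21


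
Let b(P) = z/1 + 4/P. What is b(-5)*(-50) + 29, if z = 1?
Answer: 19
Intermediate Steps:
b(P) = 1 + 4/P (b(P) = 1/1 + 4/P = 1*1 + 4/P = 1 + 4/P)
b(-5)*(-50) + 29 = ((4 - 5)/(-5))*(-50) + 29 = -⅕*(-1)*(-50) + 29 = (⅕)*(-50) + 29 = -10 + 29 = 19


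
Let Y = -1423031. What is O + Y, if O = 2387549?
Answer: 964518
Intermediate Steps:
O + Y = 2387549 - 1423031 = 964518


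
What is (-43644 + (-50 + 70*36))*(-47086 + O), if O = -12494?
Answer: 2453146920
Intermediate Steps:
(-43644 + (-50 + 70*36))*(-47086 + O) = (-43644 + (-50 + 70*36))*(-47086 - 12494) = (-43644 + (-50 + 2520))*(-59580) = (-43644 + 2470)*(-59580) = -41174*(-59580) = 2453146920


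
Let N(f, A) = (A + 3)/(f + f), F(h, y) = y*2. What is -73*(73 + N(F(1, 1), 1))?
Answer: -5402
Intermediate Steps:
F(h, y) = 2*y
N(f, A) = (3 + A)/(2*f) (N(f, A) = (3 + A)/((2*f)) = (3 + A)*(1/(2*f)) = (3 + A)/(2*f))
-73*(73 + N(F(1, 1), 1)) = -73*(73 + (3 + 1)/(2*((2*1)))) = -73*(73 + (½)*4/2) = -73*(73 + (½)*(½)*4) = -73*(73 + 1) = -73*74 = -5402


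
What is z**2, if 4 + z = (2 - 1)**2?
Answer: 9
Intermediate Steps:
z = -3 (z = -4 + (2 - 1)**2 = -4 + 1**2 = -4 + 1 = -3)
z**2 = (-3)**2 = 9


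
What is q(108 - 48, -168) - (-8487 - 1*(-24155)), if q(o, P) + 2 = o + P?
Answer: -15778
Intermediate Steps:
q(o, P) = -2 + P + o (q(o, P) = -2 + (o + P) = -2 + (P + o) = -2 + P + o)
q(108 - 48, -168) - (-8487 - 1*(-24155)) = (-2 - 168 + (108 - 48)) - (-8487 - 1*(-24155)) = (-2 - 168 + 60) - (-8487 + 24155) = -110 - 1*15668 = -110 - 15668 = -15778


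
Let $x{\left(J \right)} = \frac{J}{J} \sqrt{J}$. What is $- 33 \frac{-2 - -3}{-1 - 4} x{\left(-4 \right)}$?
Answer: $\frac{66 i}{5} \approx 13.2 i$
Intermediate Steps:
$x{\left(J \right)} = \sqrt{J}$ ($x{\left(J \right)} = 1 \sqrt{J} = \sqrt{J}$)
$- 33 \frac{-2 - -3}{-1 - 4} x{\left(-4 \right)} = - 33 \frac{-2 - -3}{-1 - 4} \sqrt{-4} = - 33 \frac{-2 + 3}{-5} \cdot 2 i = - 33 \left(\left(- \frac{1}{5}\right) 1\right) 2 i = \left(-33\right) \left(- \frac{1}{5}\right) 2 i = \frac{33 \cdot 2 i}{5} = \frac{66 i}{5}$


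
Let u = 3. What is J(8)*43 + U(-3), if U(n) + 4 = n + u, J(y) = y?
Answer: 340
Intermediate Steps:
U(n) = -1 + n (U(n) = -4 + (n + 3) = -4 + (3 + n) = -1 + n)
J(8)*43 + U(-3) = 8*43 + (-1 - 3) = 344 - 4 = 340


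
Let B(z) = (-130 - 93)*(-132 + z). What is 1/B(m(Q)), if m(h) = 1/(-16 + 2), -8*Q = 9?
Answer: 14/412327 ≈ 3.3954e-5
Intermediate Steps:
Q = -9/8 (Q = -⅛*9 = -9/8 ≈ -1.1250)
m(h) = -1/14 (m(h) = 1/(-14) = -1/14)
B(z) = 29436 - 223*z (B(z) = -223*(-132 + z) = 29436 - 223*z)
1/B(m(Q)) = 1/(29436 - 223*(-1/14)) = 1/(29436 + 223/14) = 1/(412327/14) = 14/412327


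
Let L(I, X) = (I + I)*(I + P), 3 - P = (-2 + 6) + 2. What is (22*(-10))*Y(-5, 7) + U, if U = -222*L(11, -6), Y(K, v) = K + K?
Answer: -36872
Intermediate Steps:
Y(K, v) = 2*K
P = -3 (P = 3 - ((-2 + 6) + 2) = 3 - (4 + 2) = 3 - 1*6 = 3 - 6 = -3)
L(I, X) = 2*I*(-3 + I) (L(I, X) = (I + I)*(I - 3) = (2*I)*(-3 + I) = 2*I*(-3 + I))
U = -39072 (U = -444*11*(-3 + 11) = -444*11*8 = -222*176 = -39072)
(22*(-10))*Y(-5, 7) + U = (22*(-10))*(2*(-5)) - 39072 = -220*(-10) - 39072 = 2200 - 39072 = -36872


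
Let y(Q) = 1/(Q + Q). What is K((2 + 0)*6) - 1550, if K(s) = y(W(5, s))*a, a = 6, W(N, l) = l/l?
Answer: -1547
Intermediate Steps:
W(N, l) = 1
y(Q) = 1/(2*Q)
K(s) = 3 (K(s) = ((½)/1)*6 = ((½)*1)*6 = (½)*6 = 3)
K((2 + 0)*6) - 1550 = 3 - 1550 = -1547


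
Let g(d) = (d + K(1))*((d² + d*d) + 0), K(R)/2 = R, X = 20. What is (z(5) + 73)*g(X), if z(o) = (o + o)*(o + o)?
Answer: 3044800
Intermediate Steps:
K(R) = 2*R
z(o) = 4*o² (z(o) = (2*o)*(2*o) = 4*o²)
g(d) = 2*d²*(2 + d) (g(d) = (d + 2*1)*((d² + d*d) + 0) = (d + 2)*((d² + d²) + 0) = (2 + d)*(2*d² + 0) = (2 + d)*(2*d²) = 2*d²*(2 + d))
(z(5) + 73)*g(X) = (4*5² + 73)*(2*20²*(2 + 20)) = (4*25 + 73)*(2*400*22) = (100 + 73)*17600 = 173*17600 = 3044800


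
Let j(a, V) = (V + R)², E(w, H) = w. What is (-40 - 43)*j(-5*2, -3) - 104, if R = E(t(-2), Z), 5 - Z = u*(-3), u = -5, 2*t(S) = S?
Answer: -1432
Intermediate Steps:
t(S) = S/2
Z = -10 (Z = 5 - (-5)*(-3) = 5 - 1*15 = 5 - 15 = -10)
R = -1 (R = (½)*(-2) = -1)
j(a, V) = (-1 + V)² (j(a, V) = (V - 1)² = (-1 + V)²)
(-40 - 43)*j(-5*2, -3) - 104 = (-40 - 43)*(-1 - 3)² - 104 = -83*(-4)² - 104 = -83*16 - 104 = -1328 - 104 = -1432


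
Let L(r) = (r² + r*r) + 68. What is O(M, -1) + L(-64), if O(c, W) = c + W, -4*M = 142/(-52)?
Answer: 859007/104 ≈ 8259.7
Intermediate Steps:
M = 71/104 (M = -71/(2*(-52)) = -71*(-1)/(2*52) = -¼*(-71/26) = 71/104 ≈ 0.68269)
L(r) = 68 + 2*r² (L(r) = (r² + r²) + 68 = 2*r² + 68 = 68 + 2*r²)
O(c, W) = W + c
O(M, -1) + L(-64) = (-1 + 71/104) + (68 + 2*(-64)²) = -33/104 + (68 + 2*4096) = -33/104 + (68 + 8192) = -33/104 + 8260 = 859007/104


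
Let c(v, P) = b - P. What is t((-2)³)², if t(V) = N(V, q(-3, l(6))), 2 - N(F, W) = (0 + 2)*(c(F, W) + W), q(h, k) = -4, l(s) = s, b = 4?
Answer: 36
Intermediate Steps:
c(v, P) = 4 - P
N(F, W) = -6 (N(F, W) = 2 - (0 + 2)*((4 - W) + W) = 2 - 2*4 = 2 - 1*8 = 2 - 8 = -6)
t(V) = -6
t((-2)³)² = (-6)² = 36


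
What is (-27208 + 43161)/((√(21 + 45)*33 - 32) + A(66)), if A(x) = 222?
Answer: -1515535/17887 + 526449*√66/35774 ≈ 34.825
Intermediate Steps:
(-27208 + 43161)/((√(21 + 45)*33 - 32) + A(66)) = (-27208 + 43161)/((√(21 + 45)*33 - 32) + 222) = 15953/((√66*33 - 32) + 222) = 15953/((33*√66 - 32) + 222) = 15953/((-32 + 33*√66) + 222) = 15953/(190 + 33*√66)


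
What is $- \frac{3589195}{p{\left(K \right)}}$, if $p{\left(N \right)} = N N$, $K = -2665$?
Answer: $- \frac{717839}{1420445} \approx -0.50536$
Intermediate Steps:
$p{\left(N \right)} = N^{2}$
$- \frac{3589195}{p{\left(K \right)}} = - \frac{3589195}{\left(-2665\right)^{2}} = - \frac{3589195}{7102225} = \left(-3589195\right) \frac{1}{7102225} = - \frac{717839}{1420445}$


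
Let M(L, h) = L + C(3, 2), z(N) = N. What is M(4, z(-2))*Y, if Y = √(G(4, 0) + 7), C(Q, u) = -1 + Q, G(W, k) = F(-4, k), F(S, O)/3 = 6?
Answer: 30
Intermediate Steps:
F(S, O) = 18 (F(S, O) = 3*6 = 18)
G(W, k) = 18
M(L, h) = 2 + L (M(L, h) = L + (-1 + 3) = L + 2 = 2 + L)
Y = 5 (Y = √(18 + 7) = √25 = 5)
M(4, z(-2))*Y = (2 + 4)*5 = 6*5 = 30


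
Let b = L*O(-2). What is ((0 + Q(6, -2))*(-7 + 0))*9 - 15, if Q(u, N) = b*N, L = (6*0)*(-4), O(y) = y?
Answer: -15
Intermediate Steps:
L = 0 (L = 0*(-4) = 0)
b = 0 (b = 0*(-2) = 0)
Q(u, N) = 0 (Q(u, N) = 0*N = 0)
((0 + Q(6, -2))*(-7 + 0))*9 - 15 = ((0 + 0)*(-7 + 0))*9 - 15 = (0*(-7))*9 - 15 = 0*9 - 15 = 0 - 15 = -15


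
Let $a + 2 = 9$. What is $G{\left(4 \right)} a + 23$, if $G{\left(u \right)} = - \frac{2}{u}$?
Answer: $\frac{39}{2} \approx 19.5$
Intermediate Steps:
$a = 7$ ($a = -2 + 9 = 7$)
$G{\left(4 \right)} a + 23 = - \frac{2}{4} \cdot 7 + 23 = \left(-2\right) \frac{1}{4} \cdot 7 + 23 = \left(- \frac{1}{2}\right) 7 + 23 = - \frac{7}{2} + 23 = \frac{39}{2}$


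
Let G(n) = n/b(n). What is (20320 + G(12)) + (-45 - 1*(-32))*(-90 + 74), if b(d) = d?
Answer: 20529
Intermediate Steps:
G(n) = 1 (G(n) = n/n = 1)
(20320 + G(12)) + (-45 - 1*(-32))*(-90 + 74) = (20320 + 1) + (-45 - 1*(-32))*(-90 + 74) = 20321 + (-45 + 32)*(-16) = 20321 - 13*(-16) = 20321 + 208 = 20529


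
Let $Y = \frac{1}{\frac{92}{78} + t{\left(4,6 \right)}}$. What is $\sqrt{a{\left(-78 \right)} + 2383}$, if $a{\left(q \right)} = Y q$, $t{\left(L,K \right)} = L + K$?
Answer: $\frac{\sqrt{112918114}}{218} \approx 48.744$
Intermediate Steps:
$t{\left(L,K \right)} = K + L$
$Y = \frac{39}{436}$ ($Y = \frac{1}{\frac{92}{78} + \left(6 + 4\right)} = \frac{1}{92 \cdot \frac{1}{78} + 10} = \frac{1}{\frac{46}{39} + 10} = \frac{1}{\frac{436}{39}} = \frac{39}{436} \approx 0.08945$)
$a{\left(q \right)} = \frac{39 q}{436}$
$\sqrt{a{\left(-78 \right)} + 2383} = \sqrt{\frac{39}{436} \left(-78\right) + 2383} = \sqrt{- \frac{1521}{218} + 2383} = \sqrt{\frac{517973}{218}} = \frac{\sqrt{112918114}}{218}$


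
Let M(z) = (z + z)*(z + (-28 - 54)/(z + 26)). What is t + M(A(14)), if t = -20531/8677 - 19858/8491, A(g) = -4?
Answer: 46286954303/810440477 ≈ 57.113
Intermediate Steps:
t = -346636587/73676407 (t = -20531*1/8677 - 19858*1/8491 = -20531/8677 - 19858/8491 = -346636587/73676407 ≈ -4.7048)
M(z) = 2*z*(z - 82/(26 + z)) (M(z) = (2*z)*(z - 82/(26 + z)) = 2*z*(z - 82/(26 + z)))
t + M(A(14)) = -346636587/73676407 + 2*(-4)*(-82 + (-4)² + 26*(-4))/(26 - 4) = -346636587/73676407 + 2*(-4)*(-82 + 16 - 104)/22 = -346636587/73676407 + 2*(-4)*(1/22)*(-170) = -346636587/73676407 + 680/11 = 46286954303/810440477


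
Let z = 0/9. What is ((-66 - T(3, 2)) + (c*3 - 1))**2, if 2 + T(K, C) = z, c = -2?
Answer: 5041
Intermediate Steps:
z = 0 (z = 0*(1/9) = 0)
T(K, C) = -2 (T(K, C) = -2 + 0 = -2)
((-66 - T(3, 2)) + (c*3 - 1))**2 = ((-66 - 1*(-2)) + (-2*3 - 1))**2 = ((-66 + 2) + (-6 - 1))**2 = (-64 - 7)**2 = (-71)**2 = 5041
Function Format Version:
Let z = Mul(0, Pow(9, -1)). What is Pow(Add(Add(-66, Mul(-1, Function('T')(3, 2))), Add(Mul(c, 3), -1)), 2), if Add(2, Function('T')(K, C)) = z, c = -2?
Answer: 5041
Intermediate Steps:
z = 0 (z = Mul(0, Rational(1, 9)) = 0)
Function('T')(K, C) = -2 (Function('T')(K, C) = Add(-2, 0) = -2)
Pow(Add(Add(-66, Mul(-1, Function('T')(3, 2))), Add(Mul(c, 3), -1)), 2) = Pow(Add(Add(-66, Mul(-1, -2)), Add(Mul(-2, 3), -1)), 2) = Pow(Add(Add(-66, 2), Add(-6, -1)), 2) = Pow(Add(-64, -7), 2) = Pow(-71, 2) = 5041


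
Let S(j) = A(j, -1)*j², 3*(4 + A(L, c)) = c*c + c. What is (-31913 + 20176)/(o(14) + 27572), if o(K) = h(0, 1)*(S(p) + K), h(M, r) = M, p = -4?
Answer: -11737/27572 ≈ -0.42569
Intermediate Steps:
A(L, c) = -4 + c/3 + c²/3 (A(L, c) = -4 + (c*c + c)/3 = -4 + (c² + c)/3 = -4 + (c + c²)/3 = -4 + (c/3 + c²/3) = -4 + c/3 + c²/3)
S(j) = -4*j² (S(j) = (-4 + (⅓)*(-1) + (⅓)*(-1)²)*j² = (-4 - ⅓ + (⅓)*1)*j² = (-4 - ⅓ + ⅓)*j² = -4*j²)
o(K) = 0 (o(K) = 0*(-4*(-4)² + K) = 0*(-4*16 + K) = 0*(-64 + K) = 0)
(-31913 + 20176)/(o(14) + 27572) = (-31913 + 20176)/(0 + 27572) = -11737/27572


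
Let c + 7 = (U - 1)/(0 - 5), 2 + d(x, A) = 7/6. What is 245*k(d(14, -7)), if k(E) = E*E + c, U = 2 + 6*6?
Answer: -120883/36 ≈ -3357.9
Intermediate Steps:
U = 38 (U = 2 + 36 = 38)
d(x, A) = -⅚ (d(x, A) = -2 + 7/6 = -⅚)
c = -72/5 (c = -7 + (38 - 1)/(0 - 5) = -7 + 37/(-5) = -7 + 37*(-⅕) = -7 - 37/5 = -72/5 ≈ -14.400)
k(E) = -72/5 + E² (k(E) = E*E - 72/5 = E² - 72/5 = -72/5 + E²)
245*k(d(14, -7)) = 245*(-72/5 + (-⅚)²) = 245*(-72/5 + 25/36) = 245*(-2467/180) = -120883/36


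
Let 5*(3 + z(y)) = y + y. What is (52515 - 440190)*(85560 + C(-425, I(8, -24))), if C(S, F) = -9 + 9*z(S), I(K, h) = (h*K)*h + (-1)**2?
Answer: -32562373950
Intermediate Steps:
z(y) = -3 + 2*y/5 (z(y) = -3 + (y + y)/5 = -3 + (2*y)/5 = -3 + 2*y/5)
I(K, h) = 1 + K*h**2 (I(K, h) = (K*h)*h + 1 = K*h**2 + 1 = 1 + K*h**2)
C(S, F) = -36 + 18*S/5 (C(S, F) = -9 + 9*(-3 + 2*S/5) = -9 + (-27 + 18*S/5) = -36 + 18*S/5)
(52515 - 440190)*(85560 + C(-425, I(8, -24))) = (52515 - 440190)*(85560 + (-36 + (18/5)*(-425))) = -387675*(85560 + (-36 - 1530)) = -387675*(85560 - 1566) = -387675*83994 = -32562373950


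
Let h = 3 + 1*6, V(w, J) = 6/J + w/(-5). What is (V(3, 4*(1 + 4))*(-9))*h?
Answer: 243/10 ≈ 24.300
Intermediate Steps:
V(w, J) = 6/J - w/5 (V(w, J) = 6/J + w*(-⅕) = 6/J - w/5)
h = 9 (h = 3 + 6 = 9)
(V(3, 4*(1 + 4))*(-9))*h = ((6/((4*(1 + 4))) - ⅕*3)*(-9))*9 = ((6/((4*5)) - ⅗)*(-9))*9 = ((6/20 - ⅗)*(-9))*9 = ((6*(1/20) - ⅗)*(-9))*9 = ((3/10 - ⅗)*(-9))*9 = -3/10*(-9)*9 = (27/10)*9 = 243/10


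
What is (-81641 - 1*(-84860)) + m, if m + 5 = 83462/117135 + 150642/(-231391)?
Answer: 87113874003962/27103984785 ≈ 3214.1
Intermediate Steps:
m = -133853018953/27103984785 (m = -5 + (83462/117135 + 150642/(-231391)) = -5 + (83462*(1/117135) + 150642*(-1/231391)) = -5 + (83462/117135 - 150642/231391) = -5 + 1666904972/27103984785 = -133853018953/27103984785 ≈ -4.9385)
(-81641 - 1*(-84860)) + m = (-81641 - 1*(-84860)) - 133853018953/27103984785 = (-81641 + 84860) - 133853018953/27103984785 = 3219 - 133853018953/27103984785 = 87113874003962/27103984785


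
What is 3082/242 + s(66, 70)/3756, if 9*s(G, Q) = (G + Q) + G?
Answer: 26058203/2045142 ≈ 12.742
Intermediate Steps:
s(G, Q) = Q/9 + 2*G/9 (s(G, Q) = ((G + Q) + G)/9 = (Q + 2*G)/9 = Q/9 + 2*G/9)
3082/242 + s(66, 70)/3756 = 3082/242 + ((⅑)*70 + (2/9)*66)/3756 = 3082*(1/242) + (70/9 + 44/3)*(1/3756) = 1541/121 + (202/9)*(1/3756) = 1541/121 + 101/16902 = 26058203/2045142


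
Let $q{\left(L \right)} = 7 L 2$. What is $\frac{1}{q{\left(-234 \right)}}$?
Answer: $- \frac{1}{3276} \approx -0.00030525$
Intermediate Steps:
$q{\left(L \right)} = 14 L$
$\frac{1}{q{\left(-234 \right)}} = \frac{1}{14 \left(-234\right)} = \frac{1}{-3276} = - \frac{1}{3276}$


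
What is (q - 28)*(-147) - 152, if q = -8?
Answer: 5140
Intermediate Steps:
(q - 28)*(-147) - 152 = (-8 - 28)*(-147) - 152 = -36*(-147) - 152 = 5292 - 152 = 5140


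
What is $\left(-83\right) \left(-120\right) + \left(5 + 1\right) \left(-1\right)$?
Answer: $9954$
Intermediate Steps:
$\left(-83\right) \left(-120\right) + \left(5 + 1\right) \left(-1\right) = 9960 + 6 \left(-1\right) = 9960 - 6 = 9954$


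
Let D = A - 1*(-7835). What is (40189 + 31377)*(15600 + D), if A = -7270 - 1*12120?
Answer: 289484470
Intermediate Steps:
A = -19390 (A = -7270 - 12120 = -19390)
D = -11555 (D = -19390 - 1*(-7835) = -19390 + 7835 = -11555)
(40189 + 31377)*(15600 + D) = (40189 + 31377)*(15600 - 11555) = 71566*4045 = 289484470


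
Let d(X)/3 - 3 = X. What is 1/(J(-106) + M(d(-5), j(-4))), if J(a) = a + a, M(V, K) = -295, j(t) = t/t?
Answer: -1/507 ≈ -0.0019724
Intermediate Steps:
d(X) = 9 + 3*X
j(t) = 1
J(a) = 2*a
1/(J(-106) + M(d(-5), j(-4))) = 1/(2*(-106) - 295) = 1/(-212 - 295) = 1/(-507) = -1/507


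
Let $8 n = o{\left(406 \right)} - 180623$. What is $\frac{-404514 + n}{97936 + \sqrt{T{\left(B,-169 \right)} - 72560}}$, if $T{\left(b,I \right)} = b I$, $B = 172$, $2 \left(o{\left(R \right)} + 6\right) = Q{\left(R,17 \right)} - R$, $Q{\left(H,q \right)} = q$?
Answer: $- \frac{41830124391}{9591561724} + \frac{20501613 i \sqrt{2823}}{76732493792} \approx -4.3611 + 0.014196 i$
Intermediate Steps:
$o{\left(R \right)} = \frac{5}{2} - \frac{R}{2}$ ($o{\left(R \right)} = -6 + \frac{17 - R}{2} = -6 - \left(- \frac{17}{2} + \frac{R}{2}\right) = \frac{5}{2} - \frac{R}{2}$)
$n = - \frac{361647}{16}$ ($n = \frac{\left(\frac{5}{2} - 203\right) - 180623}{8} = \frac{- \frac{401}{2} - 180623}{8} = \frac{1}{8} \left(- \frac{361647}{2}\right) = - \frac{361647}{16} \approx -22603.0$)
$T{\left(b,I \right)} = I b$
$\frac{-404514 + n}{97936 + \sqrt{T{\left(B,-169 \right)} - 72560}} = \frac{-404514 - \frac{361647}{16}}{97936 + \sqrt{\left(-169\right) 172 - 72560}} = - \frac{6833871}{16 \left(97936 + \sqrt{-29068 - 72560}\right)} = - \frac{6833871}{16 \left(97936 + \sqrt{-101628}\right)} = - \frac{6833871}{16 \left(97936 + 6 i \sqrt{2823}\right)}$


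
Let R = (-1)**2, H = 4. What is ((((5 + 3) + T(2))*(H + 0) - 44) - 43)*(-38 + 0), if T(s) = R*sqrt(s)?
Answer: 2090 - 152*sqrt(2) ≈ 1875.0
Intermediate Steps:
R = 1
T(s) = sqrt(s) (T(s) = 1*sqrt(s) = sqrt(s))
((((5 + 3) + T(2))*(H + 0) - 44) - 43)*(-38 + 0) = ((((5 + 3) + sqrt(2))*(4 + 0) - 44) - 43)*(-38 + 0) = (((8 + sqrt(2))*4 - 44) - 43)*(-38) = (((32 + 4*sqrt(2)) - 44) - 43)*(-38) = ((-12 + 4*sqrt(2)) - 43)*(-38) = (-55 + 4*sqrt(2))*(-38) = 2090 - 152*sqrt(2)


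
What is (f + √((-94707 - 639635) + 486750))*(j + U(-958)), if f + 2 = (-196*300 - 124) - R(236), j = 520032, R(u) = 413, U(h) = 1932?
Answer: -30972821796 + 1043928*I*√61898 ≈ -3.0973e+10 + 2.5972e+8*I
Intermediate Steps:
f = -59339 (f = -2 + ((-196*300 - 124) - 1*413) = -2 + ((-58800 - 124) - 413) = -2 + (-58924 - 413) = -2 - 59337 = -59339)
(f + √((-94707 - 639635) + 486750))*(j + U(-958)) = (-59339 + √((-94707 - 639635) + 486750))*(520032 + 1932) = (-59339 + √(-734342 + 486750))*521964 = (-59339 + √(-247592))*521964 = (-59339 + 2*I*√61898)*521964 = -30972821796 + 1043928*I*√61898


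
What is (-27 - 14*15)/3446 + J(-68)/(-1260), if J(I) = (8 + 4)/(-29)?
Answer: -718219/10493070 ≈ -0.068447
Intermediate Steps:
J(I) = -12/29 (J(I) = 12*(-1/29) = -12/29)
(-27 - 14*15)/3446 + J(-68)/(-1260) = (-27 - 14*15)/3446 - 12/29/(-1260) = (-27 - 210)*(1/3446) - 12/29*(-1/1260) = -237*1/3446 + 1/3045 = -237/3446 + 1/3045 = -718219/10493070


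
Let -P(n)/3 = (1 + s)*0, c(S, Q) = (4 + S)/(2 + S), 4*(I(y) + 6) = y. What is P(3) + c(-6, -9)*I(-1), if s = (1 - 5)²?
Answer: -25/8 ≈ -3.1250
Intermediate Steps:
I(y) = -6 + y/4
c(S, Q) = (4 + S)/(2 + S)
s = 16 (s = (-4)² = 16)
P(n) = 0 (P(n) = -3*(1 + 16)*0 = -51*0 = -3*0 = 0)
P(3) + c(-6, -9)*I(-1) = 0 + ((4 - 6)/(2 - 6))*(-6 + (¼)*(-1)) = 0 + (-2/(-4))*(-6 - ¼) = 0 - ¼*(-2)*(-25/4) = 0 + (½)*(-25/4) = 0 - 25/8 = -25/8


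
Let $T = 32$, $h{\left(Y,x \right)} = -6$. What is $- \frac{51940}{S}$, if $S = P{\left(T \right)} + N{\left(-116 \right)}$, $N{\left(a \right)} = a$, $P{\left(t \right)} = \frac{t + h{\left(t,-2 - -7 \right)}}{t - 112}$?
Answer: $\frac{2077600}{4653} \approx 446.51$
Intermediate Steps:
$P{\left(t \right)} = \frac{-6 + t}{-112 + t}$ ($P{\left(t \right)} = \frac{t - 6}{t - 112} = \frac{-6 + t}{-112 + t}$)
$S = - \frac{4653}{40}$ ($S = \frac{-6 + 32}{-112 + 32} - 116 = \frac{1}{-80} \cdot 26 - 116 = \left(- \frac{1}{80}\right) 26 - 116 = - \frac{13}{40} - 116 = - \frac{4653}{40} \approx -116.32$)
$- \frac{51940}{S} = - \frac{51940}{- \frac{4653}{40}} = \left(-51940\right) \left(- \frac{40}{4653}\right) = \frac{2077600}{4653}$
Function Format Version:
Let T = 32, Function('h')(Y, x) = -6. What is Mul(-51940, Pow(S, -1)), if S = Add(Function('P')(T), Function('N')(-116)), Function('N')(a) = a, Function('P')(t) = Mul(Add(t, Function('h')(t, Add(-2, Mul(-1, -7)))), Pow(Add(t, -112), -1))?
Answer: Rational(2077600, 4653) ≈ 446.51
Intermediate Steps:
Function('P')(t) = Mul(Pow(Add(-112, t), -1), Add(-6, t)) (Function('P')(t) = Mul(Add(t, -6), Pow(Add(t, -112), -1)) = Mul(Add(-6, t), Pow(Add(-112, t), -1)) = Mul(Pow(Add(-112, t), -1), Add(-6, t)))
S = Rational(-4653, 40) (S = Add(Mul(Pow(Add(-112, 32), -1), Add(-6, 32)), -116) = Add(Mul(Pow(-80, -1), 26), -116) = Add(Mul(Rational(-1, 80), 26), -116) = Add(Rational(-13, 40), -116) = Rational(-4653, 40) ≈ -116.32)
Mul(-51940, Pow(S, -1)) = Mul(-51940, Pow(Rational(-4653, 40), -1)) = Mul(-51940, Rational(-40, 4653)) = Rational(2077600, 4653)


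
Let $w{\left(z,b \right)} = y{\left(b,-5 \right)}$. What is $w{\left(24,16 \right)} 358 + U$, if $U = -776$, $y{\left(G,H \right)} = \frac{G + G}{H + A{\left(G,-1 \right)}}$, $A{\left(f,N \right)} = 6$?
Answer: $10680$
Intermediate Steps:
$y{\left(G,H \right)} = \frac{2 G}{6 + H}$ ($y{\left(G,H \right)} = \frac{G + G}{H + 6} = \frac{2 G}{6 + H}$)
$w{\left(z,b \right)} = 2 b$ ($w{\left(z,b \right)} = \frac{2 b}{6 - 5} = \frac{2 b}{1} = 2 b 1 = 2 b$)
$w{\left(24,16 \right)} 358 + U = 2 \cdot 16 \cdot 358 - 776 = 32 \cdot 358 - 776 = 11456 - 776 = 10680$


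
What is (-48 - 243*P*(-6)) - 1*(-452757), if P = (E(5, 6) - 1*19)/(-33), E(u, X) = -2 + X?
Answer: 4987089/11 ≈ 4.5337e+5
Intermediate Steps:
P = 5/11 (P = ((-2 + 6) - 1*19)/(-33) = (4 - 19)*(-1/33) = -15*(-1/33) = 5/11 ≈ 0.45455)
(-48 - 243*P*(-6)) - 1*(-452757) = (-48 - 1215*(-6)/11) - 1*(-452757) = (-48 - 243*(-30/11)) + 452757 = (-48 + 7290/11) + 452757 = 6762/11 + 452757 = 4987089/11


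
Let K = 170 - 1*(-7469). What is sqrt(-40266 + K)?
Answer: I*sqrt(32627) ≈ 180.63*I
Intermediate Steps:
K = 7639 (K = 170 + 7469 = 7639)
sqrt(-40266 + K) = sqrt(-40266 + 7639) = sqrt(-32627) = I*sqrt(32627)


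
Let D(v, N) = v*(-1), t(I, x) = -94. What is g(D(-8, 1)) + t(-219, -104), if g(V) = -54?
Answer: -148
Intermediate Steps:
D(v, N) = -v
g(D(-8, 1)) + t(-219, -104) = -54 - 94 = -148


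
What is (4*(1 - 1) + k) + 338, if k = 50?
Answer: 388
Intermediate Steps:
(4*(1 - 1) + k) + 338 = (4*(1 - 1) + 50) + 338 = (4*0 + 50) + 338 = (0 + 50) + 338 = 50 + 338 = 388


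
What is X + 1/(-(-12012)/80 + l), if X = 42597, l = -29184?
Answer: 24735098149/580677 ≈ 42597.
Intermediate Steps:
X + 1/(-(-12012)/80 + l) = 42597 + 1/(-(-12012)/80 - 29184) = 42597 + 1/(-546*(-11/40) - 29184) = 42597 + 1/(3003/20 - 29184) = 42597 + 1/(-580677/20) = 42597 - 20/580677 = 24735098149/580677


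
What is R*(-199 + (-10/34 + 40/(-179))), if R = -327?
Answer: 198532164/3043 ≈ 65242.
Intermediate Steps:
R*(-199 + (-10/34 + 40/(-179))) = -327*(-199 + (-10/34 + 40/(-179))) = -327*(-199 + (-10*1/34 + 40*(-1/179))) = -327*(-199 + (-5/17 - 40/179)) = -327*(-199 - 1575/3043) = -327*(-607132/3043) = 198532164/3043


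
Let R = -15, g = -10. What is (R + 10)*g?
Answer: 50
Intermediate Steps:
(R + 10)*g = (-15 + 10)*(-10) = -5*(-10) = 50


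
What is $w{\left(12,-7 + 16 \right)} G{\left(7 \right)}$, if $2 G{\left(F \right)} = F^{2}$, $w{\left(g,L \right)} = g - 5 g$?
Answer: $-1176$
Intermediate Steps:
$w{\left(g,L \right)} = - 4 g$
$G{\left(F \right)} = \frac{F^{2}}{2}$
$w{\left(12,-7 + 16 \right)} G{\left(7 \right)} = \left(-4\right) 12 \frac{7^{2}}{2} = - 48 \cdot \frac{1}{2} \cdot 49 = \left(-48\right) \frac{49}{2} = -1176$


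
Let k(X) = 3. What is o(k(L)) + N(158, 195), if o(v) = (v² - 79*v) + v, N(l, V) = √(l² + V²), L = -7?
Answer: -225 + √62989 ≈ 25.976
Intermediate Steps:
N(l, V) = √(V² + l²)
o(v) = v² - 78*v
o(k(L)) + N(158, 195) = 3*(-78 + 3) + √(195² + 158²) = 3*(-75) + √(38025 + 24964) = -225 + √62989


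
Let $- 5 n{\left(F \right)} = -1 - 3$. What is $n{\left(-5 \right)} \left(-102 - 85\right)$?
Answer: $- \frac{748}{5} \approx -149.6$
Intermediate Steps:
$n{\left(F \right)} = \frac{4}{5}$ ($n{\left(F \right)} = - \frac{-1 - 3}{5} = \left(- \frac{1}{5}\right) \left(-4\right) = \frac{4}{5}$)
$n{\left(-5 \right)} \left(-102 - 85\right) = \frac{4 \left(-102 - 85\right)}{5} = \frac{4}{5} \left(-187\right) = - \frac{748}{5}$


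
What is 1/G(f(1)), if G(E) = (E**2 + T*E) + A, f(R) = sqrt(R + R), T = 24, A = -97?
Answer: -95/7873 - 24*sqrt(2)/7873 ≈ -0.016378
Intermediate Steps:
f(R) = sqrt(2)*sqrt(R) (f(R) = sqrt(2*R) = sqrt(2)*sqrt(R))
G(E) = -97 + E**2 + 24*E (G(E) = (E**2 + 24*E) - 97 = -97 + E**2 + 24*E)
1/G(f(1)) = 1/(-97 + (sqrt(2)*sqrt(1))**2 + 24*(sqrt(2)*sqrt(1))) = 1/(-97 + (sqrt(2)*1)**2 + 24*(sqrt(2)*1)) = 1/(-97 + (sqrt(2))**2 + 24*sqrt(2)) = 1/(-97 + 2 + 24*sqrt(2)) = 1/(-95 + 24*sqrt(2))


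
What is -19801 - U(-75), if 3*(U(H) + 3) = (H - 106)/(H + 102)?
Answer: -1603457/81 ≈ -19796.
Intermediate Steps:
U(H) = -3 + (-106 + H)/(3*(102 + H)) (U(H) = -3 + ((H - 106)/(H + 102))/3 = -3 + ((-106 + H)/(102 + H))/3 = -3 + (-106 + H)/(3*(102 + H)))
-19801 - U(-75) = -19801 - 8*(-128 - 1*(-75))/(3*(102 - 75)) = -19801 - 8*(-128 + 75)/(3*27) = -19801 - 8*(-53)/(3*27) = -19801 - 1*(-424/81) = -19801 + 424/81 = -1603457/81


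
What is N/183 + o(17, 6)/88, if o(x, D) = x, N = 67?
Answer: 9007/16104 ≈ 0.55930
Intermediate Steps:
N/183 + o(17, 6)/88 = 67/183 + 17/88 = 9007/16104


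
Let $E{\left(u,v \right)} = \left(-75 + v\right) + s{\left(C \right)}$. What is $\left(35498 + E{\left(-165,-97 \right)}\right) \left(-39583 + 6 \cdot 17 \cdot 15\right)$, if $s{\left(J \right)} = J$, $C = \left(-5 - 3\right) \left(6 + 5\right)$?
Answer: $-1340911614$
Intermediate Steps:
$C = -88$ ($C = \left(-8\right) 11 = -88$)
$E{\left(u,v \right)} = -163 + v$ ($E{\left(u,v \right)} = \left(-75 + v\right) - 88 = -163 + v$)
$\left(35498 + E{\left(-165,-97 \right)}\right) \left(-39583 + 6 \cdot 17 \cdot 15\right) = \left(35498 - 260\right) \left(-39583 + 6 \cdot 17 \cdot 15\right) = \left(35498 - 260\right) \left(-39583 + 102 \cdot 15\right) = 35238 \left(-39583 + 1530\right) = 35238 \left(-38053\right) = -1340911614$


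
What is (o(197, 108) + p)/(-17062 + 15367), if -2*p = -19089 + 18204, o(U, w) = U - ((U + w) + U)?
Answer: -55/678 ≈ -0.081121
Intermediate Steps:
o(U, w) = -U - w (o(U, w) = U - (w + 2*U) = U + (-w - 2*U) = -U - w)
p = 885/2 (p = -(-19089 + 18204)/2 = -½*(-885) = 885/2 ≈ 442.50)
(o(197, 108) + p)/(-17062 + 15367) = ((-1*197 - 1*108) + 885/2)/(-17062 + 15367) = ((-197 - 108) + 885/2)/(-1695) = (-305 + 885/2)*(-1/1695) = (275/2)*(-1/1695) = -55/678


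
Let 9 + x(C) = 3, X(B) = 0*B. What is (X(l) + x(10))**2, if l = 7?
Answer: 36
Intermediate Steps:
X(B) = 0
x(C) = -6 (x(C) = -9 + 3 = -6)
(X(l) + x(10))**2 = (0 - 6)**2 = (-6)**2 = 36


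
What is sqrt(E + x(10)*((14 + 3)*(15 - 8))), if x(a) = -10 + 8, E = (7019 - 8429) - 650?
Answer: I*sqrt(2298) ≈ 47.937*I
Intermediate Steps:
E = -2060 (E = -1410 - 650 = -2060)
x(a) = -2
sqrt(E + x(10)*((14 + 3)*(15 - 8))) = sqrt(-2060 - 2*(14 + 3)*(15 - 8)) = sqrt(-2060 - 34*7) = sqrt(-2060 - 2*119) = sqrt(-2060 - 238) = sqrt(-2298) = I*sqrt(2298)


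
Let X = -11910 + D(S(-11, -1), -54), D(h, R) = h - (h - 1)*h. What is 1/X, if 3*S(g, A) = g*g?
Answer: -9/121105 ≈ -7.4316e-5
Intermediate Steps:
S(g, A) = g²/3 (S(g, A) = (g*g)/3 = g²/3)
D(h, R) = h - h*(-1 + h) (D(h, R) = h - (-1 + h)*h = h - h*(-1 + h))
X = -121105/9 (X = -11910 + ((⅓)*(-11)²)*(2 - (-11)²/3) = -11910 + ((⅓)*121)*(2 - 121/3) = -11910 + 121*(2 - 1*121/3)/3 = -11910 + 121*(2 - 121/3)/3 = -11910 + (121/3)*(-115/3) = -11910 - 13915/9 = -121105/9 ≈ -13456.)
1/X = 1/(-121105/9) = -9/121105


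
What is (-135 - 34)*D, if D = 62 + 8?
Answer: -11830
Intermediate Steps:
D = 70
(-135 - 34)*D = (-135 - 34)*70 = -169*70 = -11830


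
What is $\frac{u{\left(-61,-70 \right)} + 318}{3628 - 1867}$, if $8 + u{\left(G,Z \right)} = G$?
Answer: $\frac{83}{587} \approx 0.1414$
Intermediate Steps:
$u{\left(G,Z \right)} = -8 + G$
$\frac{u{\left(-61,-70 \right)} + 318}{3628 - 1867} = \frac{\left(-8 - 61\right) + 318}{3628 - 1867} = \frac{-69 + 318}{1761} = 249 \cdot \frac{1}{1761} = \frac{83}{587}$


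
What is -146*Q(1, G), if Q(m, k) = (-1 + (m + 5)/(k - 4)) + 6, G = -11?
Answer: -3358/5 ≈ -671.60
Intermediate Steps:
Q(m, k) = 5 + (5 + m)/(-4 + k) (Q(m, k) = (-1 + (5 + m)/(-4 + k)) + 6 = 5 + (5 + m)/(-4 + k))
-146*Q(1, G) = -146*(-15 + 1 + 5*(-11))/(-4 - 11) = -146*(-15 + 1 - 55)/(-15) = -(-146)*(-69)/15 = -146*23/5 = -3358/5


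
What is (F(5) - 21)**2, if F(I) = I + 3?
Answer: 169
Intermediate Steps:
F(I) = 3 + I
(F(5) - 21)**2 = ((3 + 5) - 21)**2 = (8 - 21)**2 = (-13)**2 = 169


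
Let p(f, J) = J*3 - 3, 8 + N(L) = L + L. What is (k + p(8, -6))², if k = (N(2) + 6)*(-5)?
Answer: 961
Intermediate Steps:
N(L) = -8 + 2*L (N(L) = -8 + (L + L) = -8 + 2*L)
p(f, J) = -3 + 3*J (p(f, J) = 3*J - 3 = -3 + 3*J)
k = -10 (k = ((-8 + 2*2) + 6)*(-5) = ((-8 + 4) + 6)*(-5) = (-4 + 6)*(-5) = 2*(-5) = -10)
(k + p(8, -6))² = (-10 + (-3 + 3*(-6)))² = (-10 + (-3 - 18))² = (-10 - 21)² = (-31)² = 961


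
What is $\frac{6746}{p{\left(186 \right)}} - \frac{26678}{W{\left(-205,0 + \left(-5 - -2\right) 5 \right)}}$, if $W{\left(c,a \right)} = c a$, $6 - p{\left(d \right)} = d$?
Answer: $- \frac{851533}{18450} \approx -46.154$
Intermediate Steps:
$p{\left(d \right)} = 6 - d$
$W{\left(c,a \right)} = a c$
$\frac{6746}{p{\left(186 \right)}} - \frac{26678}{W{\left(-205,0 + \left(-5 - -2\right) 5 \right)}} = \frac{6746}{6 - 186} - \frac{26678}{\left(0 + \left(-5 - -2\right) 5\right) \left(-205\right)} = \frac{6746}{6 - 186} - \frac{26678}{\left(0 + \left(-5 + 2\right) 5\right) \left(-205\right)} = \frac{6746}{-180} - \frac{26678}{\left(0 - 15\right) \left(-205\right)} = 6746 \left(- \frac{1}{180}\right) - \frac{26678}{\left(0 - 15\right) \left(-205\right)} = - \frac{3373}{90} - \frac{26678}{\left(-15\right) \left(-205\right)} = - \frac{3373}{90} - \frac{26678}{3075} = - \frac{851533}{18450}$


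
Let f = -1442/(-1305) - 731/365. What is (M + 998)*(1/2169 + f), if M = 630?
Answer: -2235888688/1530591 ≈ -1460.8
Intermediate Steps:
f = -17105/19053 (f = -1442*(-1/1305) - 731*1/365 = 1442/1305 - 731/365 = -17105/19053 ≈ -0.89776)
(M + 998)*(1/2169 + f) = (630 + 998)*(1/2169 - 17105/19053) = 1628*(1/2169 - 17105/19053) = 1628*(-1373396/1530591) = -2235888688/1530591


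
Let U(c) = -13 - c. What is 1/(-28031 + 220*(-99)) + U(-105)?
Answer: 4582611/49811 ≈ 92.000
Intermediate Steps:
1/(-28031 + 220*(-99)) + U(-105) = 1/(-28031 + 220*(-99)) + (-13 - 1*(-105)) = 1/(-28031 - 21780) + (-13 + 105) = 1/(-49811) + 92 = -1/49811 + 92 = 4582611/49811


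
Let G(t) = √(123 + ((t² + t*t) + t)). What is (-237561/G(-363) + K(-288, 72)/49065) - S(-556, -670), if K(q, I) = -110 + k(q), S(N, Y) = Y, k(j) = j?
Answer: 32873152/49065 - 79187*√263298/87766 ≈ 207.02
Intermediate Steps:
G(t) = √(123 + t + 2*t²) (G(t) = √(123 + ((t² + t²) + t)) = √(123 + (2*t² + t)) = √(123 + (t + 2*t²)) = √(123 + t + 2*t²))
K(q, I) = -110 + q
(-237561/G(-363) + K(-288, 72)/49065) - S(-556, -670) = (-237561/√(123 - 363 + 2*(-363)²) + (-110 - 288)/49065) - 1*(-670) = (-237561/√(123 - 363 + 2*131769) - 398*1/49065) + 670 = (-237561/√(123 - 363 + 263538) - 398/49065) + 670 = (-237561*√263298/263298 - 398/49065) + 670 = (-79187*√263298/87766 - 398/49065) + 670 = (-398/49065 - 79187*√263298/87766) + 670 = 32873152/49065 - 79187*√263298/87766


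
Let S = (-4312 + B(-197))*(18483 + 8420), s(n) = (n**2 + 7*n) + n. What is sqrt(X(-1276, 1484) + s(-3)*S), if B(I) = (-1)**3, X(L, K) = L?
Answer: sqrt(1740488309) ≈ 41719.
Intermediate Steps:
B(I) = -1
s(n) = n**2 + 8*n
S = -116032639 (S = (-4312 - 1)*(18483 + 8420) = -4313*26903 = -116032639)
sqrt(X(-1276, 1484) + s(-3)*S) = sqrt(-1276 - 3*(8 - 3)*(-116032639)) = sqrt(-1276 - 3*5*(-116032639)) = sqrt(-1276 - 15*(-116032639)) = sqrt(-1276 + 1740489585) = sqrt(1740488309)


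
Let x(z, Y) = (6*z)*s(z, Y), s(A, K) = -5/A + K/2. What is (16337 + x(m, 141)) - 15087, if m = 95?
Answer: 41405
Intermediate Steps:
s(A, K) = K/2 - 5/A (s(A, K) = -5/A + K*(1/2) = -5/A + K/2 = K/2 - 5/A)
x(z, Y) = 6*z*(Y/2 - 5/z) (x(z, Y) = (6*z)*(Y/2 - 5/z) = 6*z*(Y/2 - 5/z))
(16337 + x(m, 141)) - 15087 = (16337 + (-30 + 3*141*95)) - 15087 = (16337 + (-30 + 40185)) - 15087 = (16337 + 40155) - 15087 = 56492 - 15087 = 41405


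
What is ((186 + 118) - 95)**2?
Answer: 43681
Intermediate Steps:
((186 + 118) - 95)**2 = (304 - 95)**2 = 209**2 = 43681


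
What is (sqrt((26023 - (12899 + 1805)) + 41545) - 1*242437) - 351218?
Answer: -593655 + 8*sqrt(826) ≈ -5.9343e+5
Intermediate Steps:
(sqrt((26023 - (12899 + 1805)) + 41545) - 1*242437) - 351218 = (sqrt((26023 - 1*14704) + 41545) - 242437) - 351218 = (sqrt((26023 - 14704) + 41545) - 242437) - 351218 = (sqrt(11319 + 41545) - 242437) - 351218 = (sqrt(52864) - 242437) - 351218 = (8*sqrt(826) - 242437) - 351218 = (-242437 + 8*sqrt(826)) - 351218 = -593655 + 8*sqrt(826)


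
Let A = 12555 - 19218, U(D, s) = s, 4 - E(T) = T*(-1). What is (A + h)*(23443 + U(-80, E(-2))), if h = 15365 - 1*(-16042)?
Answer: 580123080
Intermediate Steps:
E(T) = 4 + T (E(T) = 4 - T*(-1) = 4 - (-1)*T = 4 + T)
A = -6663
h = 31407 (h = 15365 + 16042 = 31407)
(A + h)*(23443 + U(-80, E(-2))) = (-6663 + 31407)*(23443 + (4 - 2)) = 24744*(23443 + 2) = 24744*23445 = 580123080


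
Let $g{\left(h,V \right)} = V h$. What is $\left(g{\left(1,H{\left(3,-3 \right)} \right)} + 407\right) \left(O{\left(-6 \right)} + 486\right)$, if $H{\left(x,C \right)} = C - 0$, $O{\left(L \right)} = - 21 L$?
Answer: $247248$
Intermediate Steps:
$H{\left(x,C \right)} = C$ ($H{\left(x,C \right)} = C + 0 = C$)
$\left(g{\left(1,H{\left(3,-3 \right)} \right)} + 407\right) \left(O{\left(-6 \right)} + 486\right) = \left(\left(-3\right) 1 + 407\right) \left(\left(-21\right) \left(-6\right) + 486\right) = \left(-3 + 407\right) \left(126 + 486\right) = 404 \cdot 612 = 247248$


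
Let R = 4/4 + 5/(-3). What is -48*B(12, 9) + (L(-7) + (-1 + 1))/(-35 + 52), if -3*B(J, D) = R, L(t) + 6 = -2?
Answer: -568/51 ≈ -11.137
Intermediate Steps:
L(t) = -8 (L(t) = -6 - 2 = -8)
R = -⅔ (R = 4*(¼) + 5*(-⅓) = 1 - 5/3 = -⅔ ≈ -0.66667)
B(J, D) = 2/9 (B(J, D) = -⅓*(-⅔) = 2/9)
-48*B(12, 9) + (L(-7) + (-1 + 1))/(-35 + 52) = -48*2/9 + (-8 + (-1 + 1))/(-35 + 52) = -32/3 + (-8 + 0)/17 = -32/3 - 8*1/17 = -32/3 - 8/17 = -568/51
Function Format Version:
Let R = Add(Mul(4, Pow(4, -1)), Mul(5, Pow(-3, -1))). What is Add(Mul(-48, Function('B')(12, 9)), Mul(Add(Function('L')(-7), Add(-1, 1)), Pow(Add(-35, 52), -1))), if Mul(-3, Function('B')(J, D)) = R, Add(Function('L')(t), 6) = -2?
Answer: Rational(-568, 51) ≈ -11.137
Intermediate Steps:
Function('L')(t) = -8 (Function('L')(t) = Add(-6, -2) = -8)
R = Rational(-2, 3) (R = Add(Mul(4, Rational(1, 4)), Mul(5, Rational(-1, 3))) = Add(1, Rational(-5, 3)) = Rational(-2, 3) ≈ -0.66667)
Function('B')(J, D) = Rational(2, 9) (Function('B')(J, D) = Mul(Rational(-1, 3), Rational(-2, 3)) = Rational(2, 9))
Add(Mul(-48, Function('B')(12, 9)), Mul(Add(Function('L')(-7), Add(-1, 1)), Pow(Add(-35, 52), -1))) = Add(Mul(-48, Rational(2, 9)), Mul(Add(-8, Add(-1, 1)), Pow(Add(-35, 52), -1))) = Add(Rational(-32, 3), Mul(Add(-8, 0), Pow(17, -1))) = Add(Rational(-32, 3), Mul(-8, Rational(1, 17))) = Add(Rational(-32, 3), Rational(-8, 17)) = Rational(-568, 51)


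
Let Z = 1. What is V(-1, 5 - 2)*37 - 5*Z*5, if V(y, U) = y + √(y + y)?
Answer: -62 + 37*I*√2 ≈ -62.0 + 52.326*I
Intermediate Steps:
V(y, U) = y + √2*√y (V(y, U) = y + √(2*y) = y + √2*√y)
V(-1, 5 - 2)*37 - 5*Z*5 = (-1 + √2*√(-1))*37 - 5*1*5 = (-1 + √2*I)*37 - 5*5 = (-1 + I*√2)*37 - 25 = (-37 + 37*I*√2) - 25 = -62 + 37*I*√2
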